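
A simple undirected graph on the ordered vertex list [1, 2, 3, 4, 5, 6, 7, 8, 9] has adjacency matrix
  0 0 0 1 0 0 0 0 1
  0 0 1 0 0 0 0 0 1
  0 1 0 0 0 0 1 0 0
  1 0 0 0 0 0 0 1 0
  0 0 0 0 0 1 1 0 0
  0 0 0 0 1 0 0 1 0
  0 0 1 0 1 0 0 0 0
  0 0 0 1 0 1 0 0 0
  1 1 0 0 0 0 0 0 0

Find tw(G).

2

A width-2 tree decomposition is:
Bags: B1 = {5, 6, 7}  B2 = {3, 6, 7}  B3 = {2, 3, 6}  B4 = {2, 6, 9}  B5 = {1, 6, 9}  B6 = {1, 4, 6}  B7 = {4, 6, 8}
Tree: B1–B2, B2–B3, B3–B4, B4–B5, B5–B6, B6–B7
The largest bag has 3 vertices, giving width 2; this decomposition certifies tw(G) ≤ 2. The edges 6–5–7–3–2–9–1–4–8–6 form a cycle, so G is not a tree and its treewidth is at least 2. The upper and lower bounds meet at 2, so that is the treewidth.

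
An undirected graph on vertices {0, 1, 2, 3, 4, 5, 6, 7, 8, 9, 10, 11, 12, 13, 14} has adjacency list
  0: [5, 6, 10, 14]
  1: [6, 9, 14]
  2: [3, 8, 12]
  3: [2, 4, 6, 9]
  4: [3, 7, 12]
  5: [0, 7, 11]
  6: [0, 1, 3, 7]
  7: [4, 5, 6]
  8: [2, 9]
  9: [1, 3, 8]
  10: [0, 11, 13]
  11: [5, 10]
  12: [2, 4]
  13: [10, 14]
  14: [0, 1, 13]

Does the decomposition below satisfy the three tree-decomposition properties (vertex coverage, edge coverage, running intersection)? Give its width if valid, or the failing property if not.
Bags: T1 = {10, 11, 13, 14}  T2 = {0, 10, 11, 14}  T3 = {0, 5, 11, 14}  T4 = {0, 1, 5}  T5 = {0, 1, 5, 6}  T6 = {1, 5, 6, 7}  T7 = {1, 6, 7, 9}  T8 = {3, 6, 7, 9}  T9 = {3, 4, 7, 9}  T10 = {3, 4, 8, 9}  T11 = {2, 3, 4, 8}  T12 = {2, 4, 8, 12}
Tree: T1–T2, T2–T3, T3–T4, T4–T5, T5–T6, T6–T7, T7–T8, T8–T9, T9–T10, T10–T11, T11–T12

A tree decomposition must satisfy three properties: every vertex lies in some bag; for every edge, both endpoints lie together in some bag; and for every vertex, the bags containing it form a connected subtree. Here edge (14,1) lies in no bag, so the decomposition is invalid.

No — edge (14,1) lies in no bag.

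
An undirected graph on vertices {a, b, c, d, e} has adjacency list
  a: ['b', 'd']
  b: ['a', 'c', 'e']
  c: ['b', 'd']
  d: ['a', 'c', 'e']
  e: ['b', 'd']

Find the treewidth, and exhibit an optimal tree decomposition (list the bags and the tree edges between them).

Every bag has size at most 3, so the width is 3 − 1 = 2 and tw(G) ≤ 2. For the lower bound, G contains the cycle c–d–a–b–c, so G is not a forest; only forests have treewidth ≤ 1, hence tw(G) ≥ 2. Hence tw(G) = 2 exactly.

Treewidth 2.
One optimal decomposition is:
Bags: B1 = {b, c, d}  B2 = {a, b, d}  B3 = {b, d, e}
Tree: B1–B2, B2–B3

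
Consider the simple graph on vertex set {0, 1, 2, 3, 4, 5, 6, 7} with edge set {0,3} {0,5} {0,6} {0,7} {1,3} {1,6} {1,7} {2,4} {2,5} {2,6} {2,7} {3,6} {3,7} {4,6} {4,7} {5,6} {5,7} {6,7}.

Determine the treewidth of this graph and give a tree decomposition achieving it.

Treewidth 3.
One optimal decomposition is:
Bags: B1 = {2, 5, 6, 7}  B2 = {2, 4, 6, 7}  B3 = {0, 5, 6, 7}  B4 = {0, 3, 6, 7}  B5 = {1, 3, 6, 7}
Tree: B1–B2, B1–B3, B3–B4, B4–B5

Every bag has size at most 4, so the width is 4 − 1 = 3 and tw(G) ≤ 3. For the lower bound, the 4 vertices {0, 3, 6, 7} are pairwise adjacent, and any tree decomposition puts a clique entirely inside one bag — forcing width ≥ 3. Hence tw(G) = 3 exactly.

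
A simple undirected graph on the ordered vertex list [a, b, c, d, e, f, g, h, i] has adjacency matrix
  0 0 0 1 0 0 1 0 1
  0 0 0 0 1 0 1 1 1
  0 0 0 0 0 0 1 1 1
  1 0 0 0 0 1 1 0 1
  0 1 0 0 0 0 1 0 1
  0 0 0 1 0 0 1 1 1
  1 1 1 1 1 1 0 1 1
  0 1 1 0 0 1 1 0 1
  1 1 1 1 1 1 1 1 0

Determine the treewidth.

3

A width-3 tree decomposition is:
Bags: B1 = {f, g, h, i}  B2 = {c, g, h, i}  B3 = {d, f, g, i}  B4 = {a, d, g, i}  B5 = {b, g, h, i}  B6 = {b, e, g, i}
Tree: B1–B2, B1–B3, B3–B4, B1–B5, B5–B6
Each bag holds 4 vertices, so the decomposition has width 3, which upper-bounds the treewidth. For the lower bound, the 4 vertices {a, d, g, i} are pairwise adjacent, and any tree decomposition puts a clique entirely inside one bag — forcing width ≥ 3. Therefore the treewidth is 3.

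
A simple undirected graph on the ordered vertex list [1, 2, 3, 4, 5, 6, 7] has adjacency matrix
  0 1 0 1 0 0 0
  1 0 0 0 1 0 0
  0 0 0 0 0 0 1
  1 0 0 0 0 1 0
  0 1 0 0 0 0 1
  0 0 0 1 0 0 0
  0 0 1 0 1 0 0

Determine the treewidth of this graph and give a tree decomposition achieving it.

Treewidth 1.
Bags: B1 = {4, 6}  B2 = {1, 4}  B3 = {1, 2}  B4 = {2, 5}  B5 = {5, 7}  B6 = {3, 7}
Tree: B1–B2, B2–B3, B3–B4, B4–B5, B5–B6

The largest bag has 2 vertices, giving width 1; this decomposition certifies tw(G) ≤ 1. Any graph with an edge has treewidth ≥ 1, and G has the edge 6–4. Combining the bounds, tw(G) = 1.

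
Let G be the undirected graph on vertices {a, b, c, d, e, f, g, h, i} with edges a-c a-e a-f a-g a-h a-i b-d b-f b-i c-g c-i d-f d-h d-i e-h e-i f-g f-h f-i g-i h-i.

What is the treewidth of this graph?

A width-3 tree decomposition is:
Bags: B1 = {a, f, g, i}  B2 = {a, f, h, i}  B3 = {d, f, h, i}  B4 = {b, d, f, i}  B5 = {a, c, g, i}  B6 = {a, e, h, i}
Tree: B1–B2, B2–B3, B3–B4, B1–B5, B2–B6
The largest bag has 4 vertices, giving width 3; this decomposition certifies tw(G) ≤ 3. Conversely, {a, e, h, i} is a clique of size 4, and the vertices of any clique must share a bag in every tree decomposition; so some bag has ≥ 4 vertices and tw(G) ≥ 3. Hence tw(G) = 3 exactly.

3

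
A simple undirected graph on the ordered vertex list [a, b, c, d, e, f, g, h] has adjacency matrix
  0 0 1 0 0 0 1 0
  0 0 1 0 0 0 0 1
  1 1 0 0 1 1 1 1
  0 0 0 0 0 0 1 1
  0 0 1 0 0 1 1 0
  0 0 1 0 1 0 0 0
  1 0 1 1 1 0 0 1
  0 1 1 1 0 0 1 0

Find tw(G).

A width-2 tree decomposition is:
Bags: B1 = {d, g, h}  B2 = {c, g, h}  B3 = {c, e, g}  B4 = {a, c, g}  B5 = {b, c, h}  B6 = {c, e, f}
Tree: B1–B2, B2–B3, B2–B4, B2–B5, B3–B6
The largest bag has 3 vertices, giving width 2; this decomposition certifies tw(G) ≤ 2. On the other hand G contains the 3-clique {d, g, h}. A clique must lie in a single bag of any decomposition, so no decomposition can have width below 2. Combining the bounds, tw(G) = 2.

2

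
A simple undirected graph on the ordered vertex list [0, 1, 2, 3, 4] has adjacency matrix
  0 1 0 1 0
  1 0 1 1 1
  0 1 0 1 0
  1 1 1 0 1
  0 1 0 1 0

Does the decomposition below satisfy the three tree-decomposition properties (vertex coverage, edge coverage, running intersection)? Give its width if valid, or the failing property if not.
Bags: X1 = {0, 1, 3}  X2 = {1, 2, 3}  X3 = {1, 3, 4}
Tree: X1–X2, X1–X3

Checking the three conditions: (i) the bags cover all of {0, 1, 2, 3, 4}; (ii) for each edge, some bag contains both endpoints; (iii) the bags containing any fixed vertex form a subtree. All hold, so the decomposition is valid with width 3 − 1 = 2.

Yes; width 2.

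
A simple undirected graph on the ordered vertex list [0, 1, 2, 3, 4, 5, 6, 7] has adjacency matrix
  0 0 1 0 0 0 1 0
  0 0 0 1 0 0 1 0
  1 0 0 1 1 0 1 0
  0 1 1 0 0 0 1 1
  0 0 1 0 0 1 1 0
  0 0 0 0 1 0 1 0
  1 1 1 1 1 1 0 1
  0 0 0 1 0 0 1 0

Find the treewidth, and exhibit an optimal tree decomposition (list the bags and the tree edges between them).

Each bag holds 3 vertices, so the decomposition has width 2, which upper-bounds the treewidth. On the other hand G contains the 3-clique {1, 3, 6}. A clique must lie in a single bag of any decomposition, so no decomposition can have width below 2. Therefore the treewidth is 2.

Treewidth 2.
One optimal decomposition is:
Bags: B1 = {3, 6, 7}  B2 = {2, 3, 6}  B3 = {2, 4, 6}  B4 = {1, 3, 6}  B5 = {0, 2, 6}  B6 = {4, 5, 6}
Tree: B1–B2, B2–B3, B2–B4, B2–B5, B3–B6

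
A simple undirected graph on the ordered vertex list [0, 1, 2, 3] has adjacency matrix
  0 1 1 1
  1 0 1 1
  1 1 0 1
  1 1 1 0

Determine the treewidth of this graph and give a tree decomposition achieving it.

A single bag containing all 4 vertices is trivially a valid decomposition of width 3. For the lower bound, the 4 vertices {0, 1, 2, 3} are pairwise adjacent, and any tree decomposition puts a clique entirely inside one bag — forcing width ≥ 3. Therefore the treewidth is 3.

Treewidth 3.
Bags: B1 = {0, 1, 2, 3}
Tree: (single bag)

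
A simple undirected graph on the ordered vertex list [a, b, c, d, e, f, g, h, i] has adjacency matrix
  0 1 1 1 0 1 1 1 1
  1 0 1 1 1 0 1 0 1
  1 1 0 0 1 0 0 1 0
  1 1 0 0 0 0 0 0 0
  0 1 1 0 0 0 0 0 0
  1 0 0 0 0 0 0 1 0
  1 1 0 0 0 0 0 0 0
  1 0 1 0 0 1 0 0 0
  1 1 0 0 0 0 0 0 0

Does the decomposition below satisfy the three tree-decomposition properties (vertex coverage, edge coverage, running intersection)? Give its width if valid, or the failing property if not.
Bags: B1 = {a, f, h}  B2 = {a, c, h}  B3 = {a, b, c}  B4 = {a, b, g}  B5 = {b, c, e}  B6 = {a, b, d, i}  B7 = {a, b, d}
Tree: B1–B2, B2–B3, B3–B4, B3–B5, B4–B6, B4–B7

No — bags containing vertex d are not connected in the tree.

A tree decomposition must satisfy three properties: every vertex lies in some bag; for every edge, both endpoints lie together in some bag; and for every vertex, the bags containing it form a connected subtree. Here bags containing vertex d are not connected in the tree, so the decomposition is invalid.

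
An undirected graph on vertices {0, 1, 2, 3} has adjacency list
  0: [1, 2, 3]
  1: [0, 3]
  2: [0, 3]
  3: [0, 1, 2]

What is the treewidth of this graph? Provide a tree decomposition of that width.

Treewidth 2.
One optimal decomposition is:
Bags: B1 = {0, 1, 3}  B2 = {0, 2, 3}
Tree: B1–B2

Every bag has size at most 3, so the width is 3 − 1 = 2 and tw(G) ≤ 2. On the other hand G contains the 3-clique {0, 1, 3}. A clique must lie in a single bag of any decomposition, so no decomposition can have width below 2. Hence tw(G) = 2 exactly.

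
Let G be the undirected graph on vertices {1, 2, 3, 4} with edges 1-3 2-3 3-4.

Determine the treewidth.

1

A width-1 tree decomposition is:
Bags: B1 = {2, 3}  B2 = {3, 4}  B3 = {1, 3}
Tree: B1–B2, B2–B3
Each bag holds 2 vertices, so the decomposition has width 1, which upper-bounds the treewidth. Any graph with an edge has treewidth ≥ 1, and G has the edge 3–2. Therefore the treewidth is 1.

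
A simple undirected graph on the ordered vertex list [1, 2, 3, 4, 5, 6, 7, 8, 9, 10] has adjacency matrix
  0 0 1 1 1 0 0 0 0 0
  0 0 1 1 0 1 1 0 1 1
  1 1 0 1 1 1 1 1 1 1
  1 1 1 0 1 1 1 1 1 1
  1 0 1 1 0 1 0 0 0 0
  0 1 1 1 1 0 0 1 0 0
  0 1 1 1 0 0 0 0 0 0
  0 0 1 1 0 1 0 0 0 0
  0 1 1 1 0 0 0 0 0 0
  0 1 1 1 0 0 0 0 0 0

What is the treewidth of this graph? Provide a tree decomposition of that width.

Treewidth 3.
Bags: B1 = {2, 3, 4, 6}  B2 = {3, 4, 5, 6}  B3 = {1, 3, 4, 5}  B4 = {2, 3, 4, 7}  B5 = {2, 3, 4, 9}  B6 = {2, 3, 4, 10}  B7 = {3, 4, 6, 8}
Tree: B1–B2, B2–B3, B1–B4, B1–B5, B4–B6, B2–B7

The largest bag has 4 vertices, giving width 3; this decomposition certifies tw(G) ≤ 3. Conversely, {3, 4, 6, 8} is a clique of size 4, and the vertices of any clique must share a bag in every tree decomposition; so some bag has ≥ 4 vertices and tw(G) ≥ 3. Combining the bounds, tw(G) = 3.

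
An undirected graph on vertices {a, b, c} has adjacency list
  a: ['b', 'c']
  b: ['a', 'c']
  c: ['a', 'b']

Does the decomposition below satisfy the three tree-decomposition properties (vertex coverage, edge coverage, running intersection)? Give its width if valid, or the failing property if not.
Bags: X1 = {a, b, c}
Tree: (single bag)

Yes; width 2.

Every vertex of G appears in some bag (union = {a, b, c}); every edge is covered by a bag; and for each vertex v the set of bags containing v is connected in the bag tree. The decomposition is therefore valid. The largest bag has 3 vertices, so the width is 2.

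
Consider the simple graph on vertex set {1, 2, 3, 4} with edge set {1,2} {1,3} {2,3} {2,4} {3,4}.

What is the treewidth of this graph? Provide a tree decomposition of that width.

Treewidth 2.
One such decomposition:
Bags: B1 = {2, 3, 4}  B2 = {1, 2, 3}
Tree: B1–B2

Each bag holds 3 vertices, so the decomposition has width 2, which upper-bounds the treewidth. Conversely, {1, 2, 3} is a clique of size 3, and the vertices of any clique must share a bag in every tree decomposition; so some bag has ≥ 3 vertices and tw(G) ≥ 2. The upper and lower bounds meet at 2, so that is the treewidth.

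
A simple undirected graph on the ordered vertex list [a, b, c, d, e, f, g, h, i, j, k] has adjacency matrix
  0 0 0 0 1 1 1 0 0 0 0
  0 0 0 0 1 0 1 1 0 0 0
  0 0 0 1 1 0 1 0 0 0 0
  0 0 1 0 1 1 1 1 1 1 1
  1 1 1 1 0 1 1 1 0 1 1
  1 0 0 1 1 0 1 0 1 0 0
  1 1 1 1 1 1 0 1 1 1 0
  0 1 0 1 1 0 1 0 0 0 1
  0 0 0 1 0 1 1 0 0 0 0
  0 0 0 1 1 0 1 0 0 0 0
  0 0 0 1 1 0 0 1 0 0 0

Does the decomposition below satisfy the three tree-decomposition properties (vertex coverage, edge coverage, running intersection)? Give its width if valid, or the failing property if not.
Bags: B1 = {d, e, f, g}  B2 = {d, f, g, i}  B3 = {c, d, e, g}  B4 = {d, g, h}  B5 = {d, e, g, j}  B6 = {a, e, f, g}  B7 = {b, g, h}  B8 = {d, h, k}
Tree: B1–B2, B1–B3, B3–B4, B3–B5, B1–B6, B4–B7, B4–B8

A tree decomposition must satisfy three properties: every vertex lies in some bag; for every edge, both endpoints lie together in some bag; and for every vertex, the bags containing it form a connected subtree. Here edge (e,h) lies in no bag, so the decomposition is invalid.

No — edge (e,h) lies in no bag.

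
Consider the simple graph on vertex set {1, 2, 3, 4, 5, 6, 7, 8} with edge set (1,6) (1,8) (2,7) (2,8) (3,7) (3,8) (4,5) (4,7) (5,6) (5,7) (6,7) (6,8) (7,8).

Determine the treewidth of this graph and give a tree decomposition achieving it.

Each bag holds 3 vertices, so the decomposition has width 2, which upper-bounds the treewidth. For the lower bound, the 3 vertices {1, 6, 8} are pairwise adjacent, and any tree decomposition puts a clique entirely inside one bag — forcing width ≥ 2. Hence tw(G) = 2 exactly.

Treewidth 2.
One optimal decomposition is:
Bags: B1 = {3, 7, 8}  B2 = {6, 7, 8}  B3 = {2, 7, 8}  B4 = {5, 6, 7}  B5 = {1, 6, 8}  B6 = {4, 5, 7}
Tree: B1–B2, B2–B3, B2–B4, B2–B5, B4–B6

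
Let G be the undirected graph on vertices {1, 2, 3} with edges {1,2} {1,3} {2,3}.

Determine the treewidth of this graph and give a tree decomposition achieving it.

Treewidth 2.
One such decomposition:
Bags: B1 = {1, 2, 3}
Tree: (single bag)

With just one bag of size 3, the width is 3 − 1 = 2, so tw(G) ≤ 2. Conversely, {1, 2, 3} is a clique of size 3, and the vertices of any clique must share a bag in every tree decomposition; so some bag has ≥ 3 vertices and tw(G) ≥ 2. Hence tw(G) = 2 exactly.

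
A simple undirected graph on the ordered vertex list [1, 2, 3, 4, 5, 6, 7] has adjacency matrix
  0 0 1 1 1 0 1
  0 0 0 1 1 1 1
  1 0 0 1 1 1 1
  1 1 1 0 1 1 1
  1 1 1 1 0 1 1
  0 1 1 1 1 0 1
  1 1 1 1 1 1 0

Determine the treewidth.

A width-4 tree decomposition is:
Bags: B1 = {3, 4, 5, 6, 7}  B2 = {2, 4, 5, 6, 7}  B3 = {1, 3, 4, 5, 7}
Tree: B1–B2, B1–B3
The largest bag has 5 vertices, giving width 4; this decomposition certifies tw(G) ≤ 4. For the lower bound, the 5 vertices {2, 4, 5, 6, 7} are pairwise adjacent, and any tree decomposition puts a clique entirely inside one bag — forcing width ≥ 4. The upper and lower bounds meet at 4, so that is the treewidth.

4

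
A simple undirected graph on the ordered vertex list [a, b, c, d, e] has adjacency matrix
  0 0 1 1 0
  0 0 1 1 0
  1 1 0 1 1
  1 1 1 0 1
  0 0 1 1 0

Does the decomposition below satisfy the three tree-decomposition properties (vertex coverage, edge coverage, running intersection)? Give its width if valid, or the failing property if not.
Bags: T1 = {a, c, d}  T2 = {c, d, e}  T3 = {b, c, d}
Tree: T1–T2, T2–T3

Vertex coverage: the bags together contain {a, b, c, d, e}, the full vertex set. Edge coverage: each edge of G has both endpoints in at least one bag. Running intersection: for every vertex, the bags containing it form a connected subtree. All three properties hold, so this is a valid tree decomposition of width max|bag| − 1 = 2, and hence tw(G) ≤ 2.

Yes; width 2.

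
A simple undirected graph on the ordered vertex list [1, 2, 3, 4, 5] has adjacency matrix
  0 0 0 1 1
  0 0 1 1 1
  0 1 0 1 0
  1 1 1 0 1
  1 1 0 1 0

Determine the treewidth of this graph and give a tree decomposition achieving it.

Each bag holds 3 vertices, so the decomposition has width 2, which upper-bounds the treewidth. Conversely, {1, 4, 5} is a clique of size 3, and the vertices of any clique must share a bag in every tree decomposition; so some bag has ≥ 3 vertices and tw(G) ≥ 2. The upper and lower bounds meet at 2, so that is the treewidth.

Treewidth 2.
One optimal decomposition is:
Bags: B1 = {1, 4, 5}  B2 = {2, 4, 5}  B3 = {2, 3, 4}
Tree: B1–B2, B2–B3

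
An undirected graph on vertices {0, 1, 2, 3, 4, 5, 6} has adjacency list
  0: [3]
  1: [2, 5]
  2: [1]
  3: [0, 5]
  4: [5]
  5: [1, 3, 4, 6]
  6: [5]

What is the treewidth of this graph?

A width-1 tree decomposition is:
Bags: B1 = {1, 2}  B2 = {1, 5}  B3 = {3, 5}  B4 = {4, 5}  B5 = {0, 3}  B6 = {5, 6}
Tree: B1–B2, B2–B3, B2–B4, B3–B5, B4–B6
The largest bag has 2 vertices, giving width 1; this decomposition certifies tw(G) ≤ 1. Since G has at least one edge (e.g. 1–2), it is not an edgeless graph, so tw(G) ≥ 1. Hence tw(G) = 1 exactly.

1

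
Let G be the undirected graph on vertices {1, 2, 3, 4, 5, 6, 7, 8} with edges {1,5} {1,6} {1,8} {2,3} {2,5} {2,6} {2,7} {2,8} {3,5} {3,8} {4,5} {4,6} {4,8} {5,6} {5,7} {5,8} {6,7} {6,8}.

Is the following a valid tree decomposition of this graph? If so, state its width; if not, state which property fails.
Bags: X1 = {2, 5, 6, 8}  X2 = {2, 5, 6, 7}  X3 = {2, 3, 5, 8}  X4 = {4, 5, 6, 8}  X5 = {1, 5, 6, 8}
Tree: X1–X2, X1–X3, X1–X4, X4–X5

Every vertex of G appears in some bag (union = {1, 2, 3, 4, 5, 6, 7, 8}); every edge is covered by a bag; and for each vertex v the set of bags containing v is connected in the bag tree. The decomposition is therefore valid. The largest bag has 4 vertices, so the width is 3.

Yes; width 3.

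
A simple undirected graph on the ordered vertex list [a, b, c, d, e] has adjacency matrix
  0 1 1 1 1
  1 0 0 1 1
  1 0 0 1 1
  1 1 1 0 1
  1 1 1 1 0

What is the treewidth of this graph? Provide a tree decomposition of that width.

The largest bag has 4 vertices, giving width 3; this decomposition certifies tw(G) ≤ 3. On the other hand G contains the 4-clique {a, c, d, e}. A clique must lie in a single bag of any decomposition, so no decomposition can have width below 3. Combining the bounds, tw(G) = 3.

Treewidth 3.
One such decomposition:
Bags: B1 = {a, b, d, e}  B2 = {a, c, d, e}
Tree: B1–B2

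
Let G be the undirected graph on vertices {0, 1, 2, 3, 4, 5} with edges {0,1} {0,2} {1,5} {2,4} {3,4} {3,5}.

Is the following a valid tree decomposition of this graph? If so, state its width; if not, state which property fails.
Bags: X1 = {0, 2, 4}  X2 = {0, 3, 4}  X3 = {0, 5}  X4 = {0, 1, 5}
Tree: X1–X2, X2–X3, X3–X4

A tree decomposition must satisfy three properties: every vertex lies in some bag; for every edge, both endpoints lie together in some bag; and for every vertex, the bags containing it form a connected subtree. Here edge (3,5) lies in no bag, so the decomposition is invalid.

No — edge (3,5) lies in no bag.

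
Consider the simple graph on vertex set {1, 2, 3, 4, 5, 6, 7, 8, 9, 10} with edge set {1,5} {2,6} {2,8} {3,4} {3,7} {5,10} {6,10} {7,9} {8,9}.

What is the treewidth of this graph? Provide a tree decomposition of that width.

Treewidth 1.
Bags: B1 = {3, 4}  B2 = {3, 7}  B3 = {7, 9}  B4 = {8, 9}  B5 = {2, 8}  B6 = {2, 6}  B7 = {6, 10}  B8 = {5, 10}  B9 = {1, 5}
Tree: B1–B2, B2–B3, B3–B4, B4–B5, B5–B6, B6–B7, B7–B8, B8–B9

Every bag has size at most 2, so the width is 2 − 1 = 1 and tw(G) ≤ 1. Any graph with an edge has treewidth ≥ 1, and G has the edge 4–3. The upper and lower bounds meet at 1, so that is the treewidth.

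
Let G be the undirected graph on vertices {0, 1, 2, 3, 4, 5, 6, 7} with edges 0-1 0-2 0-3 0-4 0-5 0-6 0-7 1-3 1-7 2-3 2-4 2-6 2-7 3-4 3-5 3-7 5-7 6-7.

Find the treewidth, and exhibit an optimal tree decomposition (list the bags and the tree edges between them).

Every bag has size at most 4, so the width is 4 − 1 = 3 and tw(G) ≤ 3. On the other hand G contains the 4-clique {0, 2, 3, 4}. A clique must lie in a single bag of any decomposition, so no decomposition can have width below 3. Hence tw(G) = 3 exactly.

Treewidth 3.
Bags: B1 = {0, 2, 3, 7}  B2 = {0, 2, 6, 7}  B3 = {0, 1, 3, 7}  B4 = {0, 2, 3, 4}  B5 = {0, 3, 5, 7}
Tree: B1–B2, B1–B3, B1–B4, B3–B5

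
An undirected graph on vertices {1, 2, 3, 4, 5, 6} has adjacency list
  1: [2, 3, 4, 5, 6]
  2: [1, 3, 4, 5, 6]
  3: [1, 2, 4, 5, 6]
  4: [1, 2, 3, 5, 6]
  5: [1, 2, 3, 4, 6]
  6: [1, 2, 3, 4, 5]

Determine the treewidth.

A width-5 tree decomposition is:
Bags: B1 = {1, 2, 3, 4, 5, 6}
Tree: (single bag)
A single bag containing all 6 vertices is trivially a valid decomposition of width 5. Conversely, {1, 2, 3, 4, 5, 6} is a clique of size 6, and the vertices of any clique must share a bag in every tree decomposition; so some bag has ≥ 6 vertices and tw(G) ≥ 5. Hence tw(G) = 5 exactly.

5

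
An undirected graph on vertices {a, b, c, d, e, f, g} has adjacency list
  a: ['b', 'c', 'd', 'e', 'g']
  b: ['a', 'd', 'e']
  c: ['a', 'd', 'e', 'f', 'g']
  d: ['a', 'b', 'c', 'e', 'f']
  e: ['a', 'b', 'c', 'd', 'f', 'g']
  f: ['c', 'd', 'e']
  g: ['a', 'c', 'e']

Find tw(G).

A width-3 tree decomposition is:
Bags: B1 = {a, c, d, e}  B2 = {a, c, e, g}  B3 = {a, b, d, e}  B4 = {c, d, e, f}
Tree: B1–B2, B1–B3, B1–B4
The largest bag has 4 vertices, giving width 3; this decomposition certifies tw(G) ≤ 3. Conversely, {c, d, e, f} is a clique of size 4, and the vertices of any clique must share a bag in every tree decomposition; so some bag has ≥ 4 vertices and tw(G) ≥ 3. Combining the bounds, tw(G) = 3.

3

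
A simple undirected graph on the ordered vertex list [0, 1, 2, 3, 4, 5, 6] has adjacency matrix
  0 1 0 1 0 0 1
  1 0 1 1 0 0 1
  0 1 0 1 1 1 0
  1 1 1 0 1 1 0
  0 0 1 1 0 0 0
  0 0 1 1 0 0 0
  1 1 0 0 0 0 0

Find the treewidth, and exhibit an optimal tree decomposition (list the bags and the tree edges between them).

Treewidth 2.
One optimal decomposition is:
Bags: B1 = {2, 3, 4}  B2 = {2, 3, 5}  B3 = {1, 2, 3}  B4 = {0, 1, 3}  B5 = {0, 1, 6}
Tree: B1–B2, B2–B3, B3–B4, B4–B5

Each bag holds 3 vertices, so the decomposition has width 2, which upper-bounds the treewidth. On the other hand G contains the 3-clique {0, 1, 3}. A clique must lie in a single bag of any decomposition, so no decomposition can have width below 2. Therefore the treewidth is 2.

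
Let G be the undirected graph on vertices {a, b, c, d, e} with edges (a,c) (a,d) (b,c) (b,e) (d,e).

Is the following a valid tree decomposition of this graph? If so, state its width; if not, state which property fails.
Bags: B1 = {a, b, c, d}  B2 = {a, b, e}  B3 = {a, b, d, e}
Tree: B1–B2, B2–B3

No — bags containing vertex d are not connected in the tree.

A tree decomposition must satisfy three properties: every vertex lies in some bag; for every edge, both endpoints lie together in some bag; and for every vertex, the bags containing it form a connected subtree. Here bags containing vertex d are not connected in the tree, so the decomposition is invalid.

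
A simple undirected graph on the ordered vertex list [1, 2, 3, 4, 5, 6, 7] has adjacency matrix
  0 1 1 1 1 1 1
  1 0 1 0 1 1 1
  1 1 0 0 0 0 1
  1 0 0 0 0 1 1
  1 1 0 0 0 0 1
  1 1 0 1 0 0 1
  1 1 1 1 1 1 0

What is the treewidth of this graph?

3

A width-3 tree decomposition is:
Bags: B1 = {1, 2, 3, 7}  B2 = {1, 2, 5, 7}  B3 = {1, 2, 6, 7}  B4 = {1, 4, 6, 7}
Tree: B1–B2, B1–B3, B3–B4
Every bag has size at most 4, so the width is 4 − 1 = 3 and tw(G) ≤ 3. For the lower bound, the 4 vertices {1, 2, 3, 7} are pairwise adjacent, and any tree decomposition puts a clique entirely inside one bag — forcing width ≥ 3. Combining the bounds, tw(G) = 3.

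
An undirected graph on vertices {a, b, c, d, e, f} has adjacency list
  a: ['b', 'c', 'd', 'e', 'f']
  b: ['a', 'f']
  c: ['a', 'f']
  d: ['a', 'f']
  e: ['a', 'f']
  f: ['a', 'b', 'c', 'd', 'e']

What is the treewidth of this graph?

2

A width-2 tree decomposition is:
Bags: B1 = {a, d, f}  B2 = {a, b, f}  B3 = {a, e, f}  B4 = {a, c, f}
Tree: B1–B2, B2–B3, B3–B4
The largest bag has 3 vertices, giving width 2; this decomposition certifies tw(G) ≤ 2. Conversely, {a, d, f} is a clique of size 3, and the vertices of any clique must share a bag in every tree decomposition; so some bag has ≥ 3 vertices and tw(G) ≥ 2. Combining the bounds, tw(G) = 2.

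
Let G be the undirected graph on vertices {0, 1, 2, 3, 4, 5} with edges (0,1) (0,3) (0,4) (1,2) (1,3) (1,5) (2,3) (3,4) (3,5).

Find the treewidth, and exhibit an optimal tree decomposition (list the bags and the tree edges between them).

Each bag holds 3 vertices, so the decomposition has width 2, which upper-bounds the treewidth. On the other hand G contains the 3-clique {0, 1, 3}. A clique must lie in a single bag of any decomposition, so no decomposition can have width below 2. Combining the bounds, tw(G) = 2.

Treewidth 2.
One such decomposition:
Bags: B1 = {1, 2, 3}  B2 = {0, 1, 3}  B3 = {0, 3, 4}  B4 = {1, 3, 5}
Tree: B1–B2, B2–B3, B2–B4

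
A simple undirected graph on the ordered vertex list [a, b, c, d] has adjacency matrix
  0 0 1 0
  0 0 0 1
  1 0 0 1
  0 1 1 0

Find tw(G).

1

A width-1 tree decomposition is:
Bags: B1 = {a, c}  B2 = {c, d}  B3 = {b, d}
Tree: B1–B2, B2–B3
Each bag holds 2 vertices, so the decomposition has width 1, which upper-bounds the treewidth. Since G has at least one edge (e.g. a–c), it is not an edgeless graph, so tw(G) ≥ 1. The upper and lower bounds meet at 1, so that is the treewidth.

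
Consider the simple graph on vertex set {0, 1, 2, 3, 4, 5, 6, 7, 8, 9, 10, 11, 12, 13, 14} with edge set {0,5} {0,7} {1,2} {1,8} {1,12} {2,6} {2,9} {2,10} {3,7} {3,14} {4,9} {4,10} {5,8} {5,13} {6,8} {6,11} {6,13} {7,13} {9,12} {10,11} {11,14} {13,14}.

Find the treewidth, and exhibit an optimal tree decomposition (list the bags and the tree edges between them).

The largest bag has 4 vertices, giving width 3; this decomposition certifies tw(G) ≤ 3. For the lower bound: the 4 vertex sets {4,9,12}, {1}, {2}, {6,8,10,11} are disjoint, each induces a connected subgraph, and every pair is joined by at least one edge of G. Contracting each set to a single vertex therefore yields K_{4} as a minor, and since treewidth is minor-monotone, tw(G) ≥ tw(K_{4}) = 3. Therefore the treewidth is 3.

Treewidth 3.
One such decomposition:
Bags: B1 = {1, 4, 9, 12}  B2 = {1, 2, 4, 9}  B3 = {1, 2, 4, 10}  B4 = {1, 2, 8, 10}  B5 = {2, 6, 8, 10}  B6 = {6, 8, 10, 11}  B7 = {5, 6, 8, 11}  B8 = {5, 6, 11, 13}  B9 = {5, 11, 13, 14}  B10 = {0, 5, 13, 14}  B11 = {0, 7, 13, 14}  B12 = {0, 3, 7, 14}
Tree: B1–B2, B2–B3, B3–B4, B4–B5, B5–B6, B6–B7, B7–B8, B8–B9, B9–B10, B10–B11, B11–B12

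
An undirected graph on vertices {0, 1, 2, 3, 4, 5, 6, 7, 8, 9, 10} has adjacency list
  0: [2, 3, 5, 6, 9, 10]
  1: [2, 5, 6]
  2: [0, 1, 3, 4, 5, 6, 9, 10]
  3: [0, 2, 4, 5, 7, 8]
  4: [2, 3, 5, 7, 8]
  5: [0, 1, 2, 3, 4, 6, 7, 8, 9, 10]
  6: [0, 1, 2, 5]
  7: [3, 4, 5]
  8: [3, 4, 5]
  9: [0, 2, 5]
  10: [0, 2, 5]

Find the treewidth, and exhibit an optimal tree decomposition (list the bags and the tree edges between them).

Every bag has size at most 4, so the width is 4 − 1 = 3 and tw(G) ≤ 3. Conversely, {3, 4, 5, 8} is a clique of size 4, and the vertices of any clique must share a bag in every tree decomposition; so some bag has ≥ 4 vertices and tw(G) ≥ 3. Hence tw(G) = 3 exactly.

Treewidth 3.
One such decomposition:
Bags: B1 = {0, 2, 5, 6}  B2 = {1, 2, 5, 6}  B3 = {0, 2, 3, 5}  B4 = {2, 3, 4, 5}  B5 = {0, 2, 5, 10}  B6 = {3, 4, 5, 8}  B7 = {3, 4, 5, 7}  B8 = {0, 2, 5, 9}
Tree: B1–B2, B1–B3, B3–B4, B3–B5, B4–B6, B4–B7, B5–B8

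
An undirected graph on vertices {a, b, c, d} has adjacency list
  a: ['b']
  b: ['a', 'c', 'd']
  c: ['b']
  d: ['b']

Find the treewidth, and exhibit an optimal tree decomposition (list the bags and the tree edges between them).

Every bag has size at most 2, so the width is 2 − 1 = 1 and tw(G) ≤ 1. Any graph with an edge has treewidth ≥ 1, and G has the edge d–b. Therefore the treewidth is 1.

Treewidth 1.
Bags: B1 = {b, d}  B2 = {b, c}  B3 = {a, b}
Tree: B1–B2, B1–B3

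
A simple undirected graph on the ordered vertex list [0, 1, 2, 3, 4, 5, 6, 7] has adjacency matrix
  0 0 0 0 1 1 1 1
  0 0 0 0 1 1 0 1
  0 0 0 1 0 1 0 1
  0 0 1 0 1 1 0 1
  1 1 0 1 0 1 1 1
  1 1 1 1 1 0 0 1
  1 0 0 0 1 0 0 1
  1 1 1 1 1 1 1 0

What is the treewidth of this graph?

3

A width-3 tree decomposition is:
Bags: B1 = {0, 4, 5, 7}  B2 = {3, 4, 5, 7}  B3 = {2, 3, 5, 7}  B4 = {0, 4, 6, 7}  B5 = {1, 4, 5, 7}
Tree: B1–B2, B2–B3, B1–B4, B2–B5
Every bag has size at most 4, so the width is 4 − 1 = 3 and tw(G) ≤ 3. For the lower bound, the 4 vertices {2, 3, 5, 7} are pairwise adjacent, and any tree decomposition puts a clique entirely inside one bag — forcing width ≥ 3. Therefore the treewidth is 3.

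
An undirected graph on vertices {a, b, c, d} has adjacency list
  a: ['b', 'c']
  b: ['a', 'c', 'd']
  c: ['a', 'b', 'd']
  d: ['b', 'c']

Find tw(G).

2

A width-2 tree decomposition is:
Bags: B1 = {a, b, c}  B2 = {b, c, d}
Tree: B1–B2
The largest bag has 3 vertices, giving width 2; this decomposition certifies tw(G) ≤ 2. On the other hand G contains the 3-clique {b, c, d}. A clique must lie in a single bag of any decomposition, so no decomposition can have width below 2. Therefore the treewidth is 2.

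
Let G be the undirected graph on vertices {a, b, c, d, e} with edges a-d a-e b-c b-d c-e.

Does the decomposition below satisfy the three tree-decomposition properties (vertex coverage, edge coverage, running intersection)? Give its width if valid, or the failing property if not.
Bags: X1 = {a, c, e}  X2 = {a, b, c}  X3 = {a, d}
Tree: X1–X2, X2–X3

A tree decomposition must satisfy three properties: every vertex lies in some bag; for every edge, both endpoints lie together in some bag; and for every vertex, the bags containing it form a connected subtree. Here edge (b,d) lies in no bag, so the decomposition is invalid.

No — edge (b,d) lies in no bag.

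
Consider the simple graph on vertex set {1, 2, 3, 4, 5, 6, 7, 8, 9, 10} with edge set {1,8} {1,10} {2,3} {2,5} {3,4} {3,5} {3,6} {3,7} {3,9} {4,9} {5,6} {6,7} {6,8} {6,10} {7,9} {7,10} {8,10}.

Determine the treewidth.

A width-2 tree decomposition is:
Bags: B1 = {3, 6, 7}  B2 = {3, 7, 9}  B3 = {6, 7, 10}  B4 = {3, 5, 6}  B5 = {3, 4, 9}  B6 = {6, 8, 10}  B7 = {2, 3, 5}  B8 = {1, 8, 10}
Tree: B1–B2, B1–B3, B1–B4, B2–B5, B3–B6, B4–B7, B6–B8
Every bag has size at most 3, so the width is 3 − 1 = 2 and tw(G) ≤ 2. For the lower bound, the 3 vertices {1, 8, 10} are pairwise adjacent, and any tree decomposition puts a clique entirely inside one bag — forcing width ≥ 2. Combining the bounds, tw(G) = 2.

2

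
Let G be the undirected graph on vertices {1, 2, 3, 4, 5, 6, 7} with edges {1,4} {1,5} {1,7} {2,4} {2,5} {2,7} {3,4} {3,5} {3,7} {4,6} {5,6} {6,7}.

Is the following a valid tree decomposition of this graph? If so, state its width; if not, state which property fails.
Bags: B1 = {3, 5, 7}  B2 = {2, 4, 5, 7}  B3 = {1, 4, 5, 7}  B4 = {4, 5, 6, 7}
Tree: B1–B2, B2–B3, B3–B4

No — edge (4,3) lies in no bag.

A tree decomposition must satisfy three properties: every vertex lies in some bag; for every edge, both endpoints lie together in some bag; and for every vertex, the bags containing it form a connected subtree. Here edge (4,3) lies in no bag, so the decomposition is invalid.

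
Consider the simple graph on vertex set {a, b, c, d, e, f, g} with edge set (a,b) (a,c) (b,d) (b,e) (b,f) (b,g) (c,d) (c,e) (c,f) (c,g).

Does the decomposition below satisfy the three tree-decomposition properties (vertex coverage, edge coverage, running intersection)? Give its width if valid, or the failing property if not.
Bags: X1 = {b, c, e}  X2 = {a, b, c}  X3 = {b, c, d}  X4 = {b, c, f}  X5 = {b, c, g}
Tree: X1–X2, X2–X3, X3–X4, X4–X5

Every vertex of G appears in some bag (union = {a, b, c, d, e, f, g}); every edge is covered by a bag; and for each vertex v the set of bags containing v is connected in the bag tree. The decomposition is therefore valid. The largest bag has 3 vertices, so the width is 2.

Yes; width 2.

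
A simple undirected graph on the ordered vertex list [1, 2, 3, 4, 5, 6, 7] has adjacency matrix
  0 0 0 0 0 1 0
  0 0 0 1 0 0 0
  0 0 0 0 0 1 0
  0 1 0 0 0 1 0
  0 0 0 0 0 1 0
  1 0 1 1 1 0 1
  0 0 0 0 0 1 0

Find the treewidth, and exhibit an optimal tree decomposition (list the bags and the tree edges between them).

Treewidth 1.
One such decomposition:
Bags: B1 = {3, 6}  B2 = {1, 6}  B3 = {4, 6}  B4 = {5, 6}  B5 = {6, 7}  B6 = {2, 4}
Tree: B1–B2, B1–B3, B2–B4, B4–B5, B3–B6

Every bag has size at most 2, so the width is 2 − 1 = 1 and tw(G) ≤ 1. Any graph with an edge has treewidth ≥ 1, and G has the edge 3–6. Therefore the treewidth is 1.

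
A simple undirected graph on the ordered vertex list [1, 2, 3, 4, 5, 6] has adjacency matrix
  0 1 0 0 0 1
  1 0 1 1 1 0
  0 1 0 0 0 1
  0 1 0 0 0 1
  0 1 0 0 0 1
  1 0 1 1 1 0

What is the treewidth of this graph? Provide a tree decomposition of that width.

Treewidth 2.
Bags: B1 = {1, 2, 6}  B2 = {2, 4, 6}  B3 = {2, 5, 6}  B4 = {2, 3, 6}
Tree: B1–B2, B2–B3, B3–B4

The largest bag has 3 vertices, giving width 2; this decomposition certifies tw(G) ≤ 2. For the lower bound, G contains the cycle 1–2–4–6–1, so G is not a forest; only forests have treewidth ≤ 1, hence tw(G) ≥ 2. Combining the bounds, tw(G) = 2.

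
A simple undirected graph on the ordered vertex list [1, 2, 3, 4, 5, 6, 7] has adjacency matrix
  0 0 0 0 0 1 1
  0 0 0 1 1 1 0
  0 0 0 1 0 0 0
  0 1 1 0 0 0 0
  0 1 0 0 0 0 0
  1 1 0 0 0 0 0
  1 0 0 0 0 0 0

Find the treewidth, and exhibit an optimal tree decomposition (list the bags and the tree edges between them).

Treewidth 1.
Bags: B1 = {2, 5}  B2 = {2, 6}  B3 = {2, 4}  B4 = {1, 6}  B5 = {3, 4}  B6 = {1, 7}
Tree: B1–B2, B1–B3, B2–B4, B3–B5, B4–B6

Every bag has size at most 2, so the width is 2 − 1 = 1 and tw(G) ≤ 1. Since G has at least one edge (e.g. 5–2), it is not an edgeless graph, so tw(G) ≥ 1. The upper and lower bounds meet at 1, so that is the treewidth.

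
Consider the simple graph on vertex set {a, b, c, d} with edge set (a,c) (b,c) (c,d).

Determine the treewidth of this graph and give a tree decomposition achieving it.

Treewidth 1.
One optimal decomposition is:
Bags: B1 = {c, d}  B2 = {b, c}  B3 = {a, c}
Tree: B1–B2, B2–B3

Each bag holds 2 vertices, so the decomposition has width 1, which upper-bounds the treewidth. Since G has at least one edge (e.g. d–c), it is not an edgeless graph, so tw(G) ≥ 1. Therefore the treewidth is 1.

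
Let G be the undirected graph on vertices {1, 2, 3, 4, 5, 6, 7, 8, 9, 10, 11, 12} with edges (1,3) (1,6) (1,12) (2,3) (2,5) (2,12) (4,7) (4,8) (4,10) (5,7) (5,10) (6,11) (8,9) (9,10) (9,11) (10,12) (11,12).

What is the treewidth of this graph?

A width-3 tree decomposition is:
Bags: B1 = {4, 7, 8, 9}  B2 = {4, 7, 9, 10}  B3 = {5, 7, 9, 10}  B4 = {5, 9, 10, 11}  B5 = {5, 10, 11, 12}  B6 = {2, 5, 11, 12}  B7 = {2, 6, 11, 12}  B8 = {1, 2, 6, 12}  B9 = {1, 2, 3, 6}
Tree: B1–B2, B2–B3, B3–B4, B4–B5, B5–B6, B6–B7, B7–B8, B8–B9
Every bag has size at most 4, so the width is 4 − 1 = 3 and tw(G) ≤ 3. For the lower bound: the 4 vertex sets {4,7,8}, {9}, {10}, {2,5,11,12} are disjoint, each induces a connected subgraph, and every pair is joined by at least one edge of G. Contracting each set to a single vertex therefore yields K_{4} as a minor, and since treewidth is minor-monotone, tw(G) ≥ tw(K_{4}) = 3. The upper and lower bounds meet at 3, so that is the treewidth.

3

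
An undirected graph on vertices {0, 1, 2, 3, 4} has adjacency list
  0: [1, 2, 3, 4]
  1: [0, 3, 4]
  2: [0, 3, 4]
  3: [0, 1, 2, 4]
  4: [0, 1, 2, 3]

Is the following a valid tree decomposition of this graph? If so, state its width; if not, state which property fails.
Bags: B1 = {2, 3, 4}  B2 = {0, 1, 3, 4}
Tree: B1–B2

No — edge (0,2) lies in no bag.

A tree decomposition must satisfy three properties: every vertex lies in some bag; for every edge, both endpoints lie together in some bag; and for every vertex, the bags containing it form a connected subtree. Here edge (0,2) lies in no bag, so the decomposition is invalid.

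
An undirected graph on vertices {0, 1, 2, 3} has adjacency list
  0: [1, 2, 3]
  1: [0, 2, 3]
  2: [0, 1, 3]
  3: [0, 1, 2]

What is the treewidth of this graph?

3

A width-3 tree decomposition is:
Bags: B1 = {0, 1, 2, 3}
Tree: (single bag)
With just one bag of size 4, the width is 4 − 1 = 3, so tw(G) ≤ 3. Conversely, {0, 1, 2, 3} is a clique of size 4, and the vertices of any clique must share a bag in every tree decomposition; so some bag has ≥ 4 vertices and tw(G) ≥ 3. Combining the bounds, tw(G) = 3.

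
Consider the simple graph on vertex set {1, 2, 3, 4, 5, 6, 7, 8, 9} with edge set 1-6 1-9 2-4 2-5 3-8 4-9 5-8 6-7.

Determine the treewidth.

1

A width-1 tree decomposition is:
Bags: B1 = {6, 7}  B2 = {1, 6}  B3 = {1, 9}  B4 = {4, 9}  B5 = {2, 4}  B6 = {2, 5}  B7 = {5, 8}  B8 = {3, 8}
Tree: B1–B2, B2–B3, B3–B4, B4–B5, B5–B6, B6–B7, B7–B8
Every bag has size at most 2, so the width is 2 − 1 = 1 and tw(G) ≤ 1. Any graph with an edge has treewidth ≥ 1, and G has the edge 7–6. Therefore the treewidth is 1.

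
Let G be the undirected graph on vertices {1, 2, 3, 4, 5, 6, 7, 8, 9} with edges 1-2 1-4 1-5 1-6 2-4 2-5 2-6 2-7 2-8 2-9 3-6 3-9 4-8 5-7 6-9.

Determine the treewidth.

A width-2 tree decomposition is:
Bags: B1 = {1, 2, 4}  B2 = {1, 2, 6}  B3 = {2, 6, 9}  B4 = {1, 2, 5}  B5 = {2, 5, 7}  B6 = {2, 4, 8}  B7 = {3, 6, 9}
Tree: B1–B2, B2–B3, B2–B4, B4–B5, B1–B6, B3–B7
Each bag holds 3 vertices, so the decomposition has width 2, which upper-bounds the treewidth. On the other hand G contains the 3-clique {2, 4, 8}. A clique must lie in a single bag of any decomposition, so no decomposition can have width below 2. Hence tw(G) = 2 exactly.

2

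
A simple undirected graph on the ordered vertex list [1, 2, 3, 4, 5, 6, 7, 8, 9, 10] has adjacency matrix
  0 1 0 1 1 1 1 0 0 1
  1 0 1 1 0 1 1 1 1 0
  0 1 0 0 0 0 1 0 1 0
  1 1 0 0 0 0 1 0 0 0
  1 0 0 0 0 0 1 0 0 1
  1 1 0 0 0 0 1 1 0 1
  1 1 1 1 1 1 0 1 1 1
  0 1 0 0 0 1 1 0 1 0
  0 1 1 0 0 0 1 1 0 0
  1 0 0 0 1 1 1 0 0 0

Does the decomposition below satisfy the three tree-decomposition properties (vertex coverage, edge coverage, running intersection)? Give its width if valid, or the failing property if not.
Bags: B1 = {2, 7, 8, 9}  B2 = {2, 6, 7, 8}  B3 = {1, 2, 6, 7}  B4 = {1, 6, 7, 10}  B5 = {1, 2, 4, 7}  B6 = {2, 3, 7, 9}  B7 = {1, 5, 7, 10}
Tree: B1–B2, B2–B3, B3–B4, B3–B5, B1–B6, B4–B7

Checking the three conditions: (i) the bags cover all of {1, 2, 3, 4, 5, 6, 7, 8, 9, 10}; (ii) for each edge, some bag contains both endpoints; (iii) the bags containing any fixed vertex form a subtree. All hold, so the decomposition is valid with width 4 − 1 = 3.

Yes; width 3.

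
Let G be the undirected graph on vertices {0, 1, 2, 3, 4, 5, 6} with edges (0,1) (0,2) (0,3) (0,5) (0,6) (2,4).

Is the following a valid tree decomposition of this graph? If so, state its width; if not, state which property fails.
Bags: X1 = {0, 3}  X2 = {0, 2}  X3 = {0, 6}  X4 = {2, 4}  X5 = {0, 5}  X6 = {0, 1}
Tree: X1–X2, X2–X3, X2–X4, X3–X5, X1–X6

Yes; width 1.

Vertex coverage: the bags together contain {0, 1, 2, 3, 4, 5, 6}, the full vertex set. Edge coverage: each edge of G has both endpoints in at least one bag. Running intersection: for every vertex, the bags containing it form a connected subtree. All three properties hold, so this is a valid tree decomposition of width max|bag| − 1 = 1, and hence tw(G) ≤ 1.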